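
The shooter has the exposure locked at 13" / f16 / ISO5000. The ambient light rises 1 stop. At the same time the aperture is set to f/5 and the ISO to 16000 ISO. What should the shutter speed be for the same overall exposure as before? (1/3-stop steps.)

Scene light: 1 stop brighter.
Aperture: f/16 → f/14 → f/13 → f/11 → f/10 → f/9 → f/8 → f/7.1 → f/6.3 → f/5.6 → f/5 — 3 1/3 stops opened up (brighter).
ISO: 5000 → 6400 → 8000 → 10000 → 12800 → 16000 — 1 2/3 stops higher (brighter).
Net so far: 6 stops brighter. Shutter speed: 13 → 10 → 8 → 6 → 5 → 4 → 3.2 → 2.5 → 2 → 1.6 → 1.3 → 1 → 0.8 → 0.6 → 0.5 → 0.4 → 0.3 → 1/4 → 1/5.

1/5s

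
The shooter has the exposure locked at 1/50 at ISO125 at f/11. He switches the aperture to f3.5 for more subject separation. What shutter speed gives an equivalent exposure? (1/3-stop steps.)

1/500s

Aperture: f/11 → f/10 → f/9 → f/8 → f/7.1 → f/6.3 → f/5.6 → f/5 → f/4.5 → f/4 → f/3.5 — 3 1/3 stops opened up (brighter).
Need 3 1/3 stops darker from the shutter speed: 1/50 → 1/60 → 1/80 → 1/100 → 1/125 → 1/160 → 1/200 → 1/250 → 1/320 → 1/400 → 1/500.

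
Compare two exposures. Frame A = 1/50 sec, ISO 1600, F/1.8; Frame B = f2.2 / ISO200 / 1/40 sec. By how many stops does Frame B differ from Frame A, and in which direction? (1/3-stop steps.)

Aperture: f/1.8 → f/2 → f/2.2 — 2/3 stop narrower (darker).
Shutter speed: 1/50 → 1/40 — 1/3 stop slower (brighter).
ISO: 1600 → 1250 → 1000 → 800 → 640 → 500 → 400 → 320 → 250 → 200 — 3 stops lower (darker).
Net: −2/3 +1/3 −3 = −3 1/3 stops.

3 1/3 stops darker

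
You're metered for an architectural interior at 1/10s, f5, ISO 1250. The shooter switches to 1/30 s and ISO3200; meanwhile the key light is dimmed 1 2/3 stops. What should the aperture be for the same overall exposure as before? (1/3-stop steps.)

f/2.5

Scene light: 1 2/3 stops darker.
Shutter speed: 1/10 → 1/13 → 1/15 → 1/20 → 1/25 → 1/30 — 1 2/3 stops shorter (darker).
ISO: 1250 → 1600 → 2000 → 2500 → 3200 — 1 1/3 stops raised (brighter).
Net so far: 2 stops darker. Aperture: f/5 → f/4.5 → f/4 → f/3.5 → f/3.2 → f/2.8 → f/2.5.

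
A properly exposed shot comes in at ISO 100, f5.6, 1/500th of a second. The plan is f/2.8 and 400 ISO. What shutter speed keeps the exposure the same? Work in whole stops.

Aperture: f/5.6 → f/4 → f/2.8 — 2 stops larger aperture (brighter).
ISO: 100 → 200 → 400 — 2 stops higher (brighter).
Net change so far: 4 stops brighter. Offset with the shutter speed: 1/500 → 1/1000 → 1/2000 → 1/4000 → 1/8000.

1/8000s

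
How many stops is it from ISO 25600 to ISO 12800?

1 stop

25600 → 12800 — count the steps: 1 stop.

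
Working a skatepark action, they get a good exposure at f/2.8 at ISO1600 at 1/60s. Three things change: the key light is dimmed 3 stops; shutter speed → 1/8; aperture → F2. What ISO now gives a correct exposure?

Scene light: 3 stops darker.
Shutter speed: 1/60 → 1/30 → 1/15 → 1/8 — 3 stops longer (brighter).
Aperture: f/2.8 → f/2 — 1 stop wider (brighter).
Net so far: 1 stop brighter. ISO: 1600 → 800.

ISO 800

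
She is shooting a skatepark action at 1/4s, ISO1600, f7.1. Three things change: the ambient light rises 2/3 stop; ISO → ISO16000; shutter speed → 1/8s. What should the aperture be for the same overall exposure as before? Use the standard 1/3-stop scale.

f/20

Scene light: 2/3 stop brighter.
ISO: 1600 → 2000 → 2500 → 3200 → 4000 → 5000 → 6400 → 8000 → 10000 → 12800 → 16000 — 3 1/3 stops raised (brighter).
Shutter speed: 1/4 → 1/5 → 1/6 → 1/8 — 1 stop shorter (darker).
Net so far: 3 stops brighter. Aperture: f/7.1 → f/8 → f/9 → f/10 → f/11 → f/13 → f/14 → f/16 → f/18 → f/20.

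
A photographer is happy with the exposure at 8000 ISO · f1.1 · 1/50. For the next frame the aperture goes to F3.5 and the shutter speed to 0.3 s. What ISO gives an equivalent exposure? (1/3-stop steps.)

ISO 5000

Aperture: f/1.1 → f/1.2 → f/1.4 → f/1.6 → f/1.8 → f/2 → f/2.2 → f/2.5 → f/2.8 → f/3.2 → f/3.5 — 3 1/3 stops stopped down (darker).
Shutter speed: 1/50 → 1/40 → 1/30 → 1/25 → 1/20 → 1/15 → 1/13 → 1/10 → 1/8 → 1/6 → 1/5 → 1/4 → 0.3 — 4 stops longer (brighter).
Net change so far: 2/3 stop brighter. Offset with the ISO: 8000 → 6400 → 5000.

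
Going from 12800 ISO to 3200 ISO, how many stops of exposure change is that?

2 stops

12800 → 6400 → 3200 — count the steps: 2 stops.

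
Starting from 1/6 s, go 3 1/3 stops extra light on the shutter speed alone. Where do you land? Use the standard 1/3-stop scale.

Shutter speed: 1/6 → 1/5 → 1/4 → 0.3 → 0.4 → 0.5 → 0.6 → 0.8 → 1 → 1.3 → 1.6 — 3 1/3 stops slower (brighter).

1.6 s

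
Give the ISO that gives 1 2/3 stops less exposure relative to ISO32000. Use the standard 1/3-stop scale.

ISO: 32000 → 25600 → 20000 → 16000 → 12800 → 10000 — 1 2/3 stops lower (darker).

ISO 10000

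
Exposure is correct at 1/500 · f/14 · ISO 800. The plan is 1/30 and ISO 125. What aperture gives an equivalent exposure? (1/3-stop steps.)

f/22

Shutter speed: 1/500 → 1/400 → 1/320 → 1/250 → 1/200 → 1/160 → 1/125 → 1/100 → 1/80 → 1/60 → 1/50 → 1/40 → 1/30 — 4 stops longer (brighter).
ISO: 800 → 640 → 500 → 400 → 320 → 250 → 200 → 160 → 125 — 2 2/3 stops lower (darker).
Net change so far: 1 1/3 stops brighter. Offset with the aperture: f/14 → f/16 → f/18 → f/20 → f/22.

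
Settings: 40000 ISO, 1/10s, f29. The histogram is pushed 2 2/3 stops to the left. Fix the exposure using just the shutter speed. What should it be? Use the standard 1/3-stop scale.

0.6 s

Underexposed by 2 2/3 stops → need 2 2/3 stops brighter.
Shutter speed: 1/10 → 1/8 → 1/6 → 1/5 → 1/4 → 0.3 → 0.4 → 0.5 → 0.6.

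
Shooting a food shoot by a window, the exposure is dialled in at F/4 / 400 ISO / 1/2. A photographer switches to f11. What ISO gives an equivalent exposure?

Aperture: f/4 → f/5.6 → f/8 → f/11 — 3 stops narrower (darker).
Need 3 stops brighter from the ISO: 400 → 800 → 1600 → 3200.

ISO 3200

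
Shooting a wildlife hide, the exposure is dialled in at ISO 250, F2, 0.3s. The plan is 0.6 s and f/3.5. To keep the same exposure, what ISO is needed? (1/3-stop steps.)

ISO 400

Shutter speed: 0.3 → 0.4 → 0.5 → 0.6 — 1 stop longer (brighter).
Aperture: f/2 → f/2.2 → f/2.5 → f/2.8 → f/3.2 → f/3.5 — 1 2/3 stops narrower (darker).
Net change so far: 2/3 stop darker. Offset with the ISO: 250 → 320 → 400.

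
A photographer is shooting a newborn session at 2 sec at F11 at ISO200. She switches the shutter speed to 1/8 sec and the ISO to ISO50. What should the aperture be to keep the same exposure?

f/1.4

Shutter speed: 2 → 1 → 1/2 → 1/4 → 1/8 — 4 stops shorter (darker).
ISO: 200 → 100 → 50 — 2 stops lower (darker).
Net change so far: 6 stops darker. Offset with the aperture: f/11 → f/8 → f/5.6 → f/4 → f/2.8 → f/2 → f/1.4.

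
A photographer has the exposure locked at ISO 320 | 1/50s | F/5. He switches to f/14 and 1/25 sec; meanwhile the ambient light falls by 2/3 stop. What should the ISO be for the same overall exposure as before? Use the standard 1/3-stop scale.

Scene light: 2/3 stop darker.
Aperture: f/5 → f/5.6 → f/6.3 → f/7.1 → f/8 → f/9 → f/10 → f/11 → f/13 → f/14 — 3 stops stopped down (darker).
Shutter speed: 1/50 → 1/40 → 1/30 → 1/25 — 1 stop slower (brighter).
Net so far: 2 2/3 stops darker. ISO: 320 → 400 → 500 → 640 → 800 → 1000 → 1250 → 1600 → 2000.

ISO 2000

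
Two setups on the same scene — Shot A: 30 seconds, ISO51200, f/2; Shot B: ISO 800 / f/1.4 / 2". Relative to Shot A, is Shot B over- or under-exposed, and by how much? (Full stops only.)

9 stops darker

Aperture: f/2 → f/1.4 — 1 stop opened up (brighter).
Shutter speed: 30 → 15 → 8 → 4 → 2 — 4 stops faster (darker).
ISO: 51200 → 25600 → 12800 → 6400 → 3200 → 1600 → 800 — 6 stops dropped (darker).
Net: +1 −4 −6 = −9 stops.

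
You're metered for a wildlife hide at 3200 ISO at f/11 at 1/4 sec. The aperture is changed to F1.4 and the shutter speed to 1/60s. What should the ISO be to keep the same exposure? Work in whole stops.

Aperture: f/11 → f/8 → f/5.6 → f/4 → f/2.8 → f/2 → f/1.4 — 6 stops opened up (brighter).
Shutter speed: 1/4 → 1/8 → 1/15 → 1/30 → 1/60 — 4 stops faster (darker).
Net change so far: 2 stops brighter. Offset with the ISO: 3200 → 1600 → 800.

ISO 800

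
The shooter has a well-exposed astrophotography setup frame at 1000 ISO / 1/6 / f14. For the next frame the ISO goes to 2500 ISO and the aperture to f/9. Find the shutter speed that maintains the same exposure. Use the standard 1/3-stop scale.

1/40s

ISO: 1000 → 1250 → 1600 → 2000 → 2500 — 1 1/3 stops higher (brighter).
Aperture: f/14 → f/13 → f/11 → f/10 → f/9 — 1 1/3 stops opened up (brighter).
Net change so far: 2 2/3 stops brighter. Offset with the shutter speed: 1/6 → 1/8 → 1/10 → 1/13 → 1/15 → 1/20 → 1/25 → 1/30 → 1/40.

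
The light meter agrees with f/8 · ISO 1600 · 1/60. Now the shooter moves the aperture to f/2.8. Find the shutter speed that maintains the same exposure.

1/500s

Aperture: f/8 → f/5.6 → f/4 → f/2.8 — 3 stops wider (brighter).
Need 3 stops darker from the shutter speed: 1/60 → 1/125 → 1/250 → 1/500.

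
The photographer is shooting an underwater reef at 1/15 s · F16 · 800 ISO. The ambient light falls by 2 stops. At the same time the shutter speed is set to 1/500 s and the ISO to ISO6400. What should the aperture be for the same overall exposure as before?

f/4

Scene light: 2 stops darker.
Shutter speed: 1/15 → 1/30 → 1/60 → 1/125 → 1/250 → 1/500 — 5 stops faster (darker).
ISO: 800 → 1600 → 3200 → 6400 — 3 stops higher (brighter).
Net so far: 4 stops darker. Aperture: f/16 → f/11 → f/8 → f/5.6 → f/4.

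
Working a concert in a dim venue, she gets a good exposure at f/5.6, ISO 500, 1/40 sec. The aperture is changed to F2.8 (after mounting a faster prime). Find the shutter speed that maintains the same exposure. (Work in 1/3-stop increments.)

1/160s

Aperture: f/5.6 → f/5 → f/4.5 → f/4 → f/3.5 → f/3.2 → f/2.8 — 2 stops larger aperture (brighter).
Need 2 stops darker from the shutter speed: 1/40 → 1/50 → 1/60 → 1/80 → 1/100 → 1/125 → 1/160.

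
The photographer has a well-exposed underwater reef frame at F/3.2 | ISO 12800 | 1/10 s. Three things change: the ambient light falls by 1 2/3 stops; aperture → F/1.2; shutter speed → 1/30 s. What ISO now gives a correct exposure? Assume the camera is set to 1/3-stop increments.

Scene light: 1 2/3 stops darker.
Aperture: f/3.2 → f/2.8 → f/2.5 → f/2.2 → f/2 → f/1.8 → f/1.6 → f/1.4 → f/1.2 — 2 2/3 stops opened up (brighter).
Shutter speed: 1/10 → 1/13 → 1/15 → 1/20 → 1/25 → 1/30 — 1 2/3 stops shorter (darker).
Net so far: 2/3 stop darker. ISO: 12800 → 16000 → 20000.

ISO 20000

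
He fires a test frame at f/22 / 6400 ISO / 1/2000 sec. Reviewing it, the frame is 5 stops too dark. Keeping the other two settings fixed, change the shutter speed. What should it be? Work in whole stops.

1/60s

Underexposed by 5 stops → need 5 stops brighter.
Shutter speed: 1/2000 → 1/1000 → 1/500 → 1/250 → 1/125 → 1/60.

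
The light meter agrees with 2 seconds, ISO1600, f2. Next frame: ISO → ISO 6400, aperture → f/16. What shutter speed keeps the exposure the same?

30 s

ISO: 1600 → 3200 → 6400 — 2 stops raised (brighter).
Aperture: f/2 → f/2.8 → f/4 → f/5.6 → f/8 → f/11 → f/16 — 6 stops smaller aperture (darker).
Net change so far: 4 stops darker. Offset with the shutter speed: 2 → 4 → 8 → 15 → 30.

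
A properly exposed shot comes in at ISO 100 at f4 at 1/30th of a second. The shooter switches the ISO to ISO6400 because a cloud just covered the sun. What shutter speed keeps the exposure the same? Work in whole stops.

1/2000s

ISO: 100 → 200 → 400 → 800 → 1600 → 3200 → 6400 — 6 stops higher (brighter).
Need 6 stops darker from the shutter speed: 1/30 → 1/60 → 1/125 → 1/250 → 1/500 → 1/1000 → 1/2000.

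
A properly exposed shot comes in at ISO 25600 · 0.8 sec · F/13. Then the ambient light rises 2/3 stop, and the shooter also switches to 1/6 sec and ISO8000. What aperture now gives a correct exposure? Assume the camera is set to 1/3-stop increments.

Scene light: 2/3 stop brighter.
Shutter speed: 0.8 → 0.6 → 0.5 → 0.4 → 0.3 → 1/4 → 1/5 → 1/6 — 2 1/3 stops shorter (darker).
ISO: 25600 → 20000 → 16000 → 12800 → 10000 → 8000 — 1 2/3 stops dropped (darker).
Net so far: 3 1/3 stops darker. Aperture: f/13 → f/11 → f/10 → f/9 → f/8 → f/7.1 → f/6.3 → f/5.6 → f/5 → f/4.5 → f/4.

f/4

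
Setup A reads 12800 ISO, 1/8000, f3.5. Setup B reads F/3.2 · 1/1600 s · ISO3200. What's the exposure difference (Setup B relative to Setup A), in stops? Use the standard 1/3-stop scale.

2/3 stop brighter

Aperture: f/3.5 → f/3.2 — 1/3 stop opened up (brighter).
Shutter speed: 1/8000 → 1/6400 → 1/5000 → 1/4000 → 1/3200 → 1/2500 → 1/2000 → 1/1600 — 2 1/3 stops longer (brighter).
ISO: 12800 → 10000 → 8000 → 6400 → 5000 → 4000 → 3200 — 2 stops lower (darker).
Net: +1/3 +2 1/3 −2 = +2/3 stops.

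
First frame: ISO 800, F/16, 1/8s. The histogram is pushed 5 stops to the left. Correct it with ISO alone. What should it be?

ISO 25600

Underexposed by 5 stops → need 5 stops brighter.
ISO: 800 → 1600 → 3200 → 6400 → 12800 → 25600.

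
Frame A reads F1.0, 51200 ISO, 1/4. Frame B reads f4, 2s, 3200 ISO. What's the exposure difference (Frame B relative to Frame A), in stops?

5 stops darker

Aperture: f/1.0 → f/1.4 → f/2 → f/2.8 → f/4 — 4 stops narrower (darker).
Shutter speed: 1/4 → 1/2 → 1 → 2 — 3 stops longer (brighter).
ISO: 51200 → 25600 → 12800 → 6400 → 3200 — 4 stops dropped (darker).
Net: −4 +3 −4 = −5 stops.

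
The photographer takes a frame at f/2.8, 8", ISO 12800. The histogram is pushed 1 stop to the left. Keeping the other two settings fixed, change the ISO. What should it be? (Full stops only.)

ISO 25600

Underexposed by 1 stop → need 1 stop brighter.
ISO: 12800 → 25600.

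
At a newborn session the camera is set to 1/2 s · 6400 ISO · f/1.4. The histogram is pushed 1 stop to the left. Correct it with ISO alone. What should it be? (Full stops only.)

ISO 12800

Underexposed by 1 stop → need 1 stop brighter.
ISO: 6400 → 12800.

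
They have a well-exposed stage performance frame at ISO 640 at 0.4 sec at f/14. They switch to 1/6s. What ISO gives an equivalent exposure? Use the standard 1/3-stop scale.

ISO 1600

Shutter speed: 0.4 → 0.3 → 1/4 → 1/5 → 1/6 — 1 1/3 stops faster (darker).
Need 1 1/3 stops brighter from the ISO: 640 → 800 → 1000 → 1250 → 1600.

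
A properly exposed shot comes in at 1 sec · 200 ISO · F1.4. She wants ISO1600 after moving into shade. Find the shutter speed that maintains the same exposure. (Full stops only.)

1/8s

ISO: 200 → 400 → 800 → 1600 — 3 stops raised (brighter).
Need 3 stops darker from the shutter speed: 1 → 1/2 → 1/4 → 1/8.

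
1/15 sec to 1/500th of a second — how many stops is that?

1/15 → 1/30 → 1/60 → 1/125 → 1/250 → 1/500 — count the steps: 5 stops.

5 stops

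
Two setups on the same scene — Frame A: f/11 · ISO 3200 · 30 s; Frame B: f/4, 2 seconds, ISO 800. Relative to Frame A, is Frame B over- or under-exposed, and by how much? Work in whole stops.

Aperture: f/11 → f/8 → f/5.6 → f/4 — 3 stops opened up (brighter).
Shutter speed: 30 → 15 → 8 → 4 → 2 — 4 stops shorter (darker).
ISO: 3200 → 1600 → 800 — 2 stops dropped (darker).
Net: +3 −4 −2 = −3 stops.

3 stops darker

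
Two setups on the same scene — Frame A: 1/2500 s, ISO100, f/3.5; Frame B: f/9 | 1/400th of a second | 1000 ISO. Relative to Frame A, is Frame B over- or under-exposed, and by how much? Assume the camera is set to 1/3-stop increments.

Aperture: f/3.5 → f/4 → f/4.5 → f/5 → f/5.6 → f/6.3 → f/7.1 → f/8 → f/9 — 2 2/3 stops smaller aperture (darker).
Shutter speed: 1/2500 → 1/2000 → 1/1600 → 1/1250 → 1/1000 → 1/800 → 1/640 → 1/500 → 1/400 — 2 2/3 stops longer (brighter).
ISO: 100 → 125 → 160 → 200 → 250 → 320 → 400 → 500 → 640 → 800 → 1000 — 3 1/3 stops raised (brighter).
Net: −2 2/3 +2 2/3 +3 1/3 = +3 1/3 stops.

3 1/3 stops brighter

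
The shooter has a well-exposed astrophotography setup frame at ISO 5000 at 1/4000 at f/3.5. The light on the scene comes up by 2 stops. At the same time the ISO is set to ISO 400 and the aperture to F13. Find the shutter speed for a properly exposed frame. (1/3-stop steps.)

1/100s

Scene light: 2 stops brighter.
ISO: 5000 → 4000 → 3200 → 2500 → 2000 → 1600 → 1250 → 1000 → 800 → 640 → 500 → 400 — 3 2/3 stops lower (darker).
Aperture: f/3.5 → f/4 → f/4.5 → f/5 → f/5.6 → f/6.3 → f/7.1 → f/8 → f/9 → f/10 → f/11 → f/13 — 3 2/3 stops stopped down (darker).
Net so far: 5 1/3 stops darker. Shutter speed: 1/4000 → 1/3200 → 1/2500 → 1/2000 → 1/1600 → 1/1250 → 1/1000 → 1/800 → 1/640 → 1/500 → 1/400 → 1/320 → 1/250 → 1/200 → 1/160 → 1/125 → 1/100.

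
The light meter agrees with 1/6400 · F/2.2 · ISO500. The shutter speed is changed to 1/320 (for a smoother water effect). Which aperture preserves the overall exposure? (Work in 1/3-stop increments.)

Shutter speed: 1/6400 → 1/5000 → 1/4000 → 1/3200 → 1/2500 → 1/2000 → 1/1600 → 1/1250 → 1/1000 → 1/800 → 1/640 → 1/500 → 1/400 → 1/320 — 4 1/3 stops longer (brighter).
Need 4 1/3 stops darker from the aperture: f/2.2 → f/2.5 → f/2.8 → f/3.2 → f/3.5 → f/4 → f/4.5 → f/5 → f/5.6 → f/6.3 → f/7.1 → f/8 → f/9 → f/10.

f/10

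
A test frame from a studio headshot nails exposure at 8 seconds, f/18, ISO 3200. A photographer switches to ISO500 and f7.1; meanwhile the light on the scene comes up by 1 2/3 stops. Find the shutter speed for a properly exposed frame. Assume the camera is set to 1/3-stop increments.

2.5 s

Scene light: 1 2/3 stops brighter.
ISO: 3200 → 2500 → 2000 → 1600 → 1250 → 1000 → 800 → 640 → 500 — 2 2/3 stops lower (darker).
Aperture: f/18 → f/16 → f/14 → f/13 → f/11 → f/10 → f/9 → f/8 → f/7.1 — 2 2/3 stops wider (brighter).
Net so far: 1 2/3 stops brighter. Shutter speed: 8 → 6 → 5 → 4 → 3.2 → 2.5.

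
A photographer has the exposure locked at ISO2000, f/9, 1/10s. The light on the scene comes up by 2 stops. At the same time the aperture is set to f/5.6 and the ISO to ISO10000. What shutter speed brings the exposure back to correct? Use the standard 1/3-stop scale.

1/500s

Scene light: 2 stops brighter.
Aperture: f/9 → f/8 → f/7.1 → f/6.3 → f/5.6 — 1 1/3 stops wider (brighter).
ISO: 2000 → 2500 → 3200 → 4000 → 5000 → 6400 → 8000 → 10000 — 2 1/3 stops higher (brighter).
Net so far: 5 2/3 stops brighter. Shutter speed: 1/10 → 1/13 → 1/15 → 1/20 → 1/25 → 1/30 → 1/40 → 1/50 → 1/60 → 1/80 → 1/100 → 1/125 → 1/160 → 1/200 → 1/250 → 1/320 → 1/400 → 1/500.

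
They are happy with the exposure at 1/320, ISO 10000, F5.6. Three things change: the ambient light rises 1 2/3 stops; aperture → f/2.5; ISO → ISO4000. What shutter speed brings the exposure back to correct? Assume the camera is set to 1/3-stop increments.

1/2000s

Scene light: 1 2/3 stops brighter.
Aperture: f/5.6 → f/5 → f/4.5 → f/4 → f/3.5 → f/3.2 → f/2.8 → f/2.5 — 2 1/3 stops opened up (brighter).
ISO: 10000 → 8000 → 6400 → 5000 → 4000 — 1 1/3 stops dropped (darker).
Net so far: 2 2/3 stops brighter. Shutter speed: 1/320 → 1/400 → 1/500 → 1/640 → 1/800 → 1/1000 → 1/1250 → 1/1600 → 1/2000.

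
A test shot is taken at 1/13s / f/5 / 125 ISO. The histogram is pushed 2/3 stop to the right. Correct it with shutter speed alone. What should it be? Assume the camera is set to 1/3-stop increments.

Overexposed by 2/3 stop → need 2/3 stop darker.
Shutter speed: 1/13 → 1/15 → 1/20.

1/20s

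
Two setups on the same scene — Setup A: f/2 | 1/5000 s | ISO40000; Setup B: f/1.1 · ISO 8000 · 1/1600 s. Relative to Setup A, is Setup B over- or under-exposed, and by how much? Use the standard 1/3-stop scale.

1 stop brighter

Aperture: f/2 → f/1.8 → f/1.6 → f/1.4 → f/1.2 → f/1.1 — 1 2/3 stops opened up (brighter).
Shutter speed: 1/5000 → 1/4000 → 1/3200 → 1/2500 → 1/2000 → 1/1600 — 1 2/3 stops longer (brighter).
ISO: 40000 → 32000 → 25600 → 20000 → 16000 → 12800 → 10000 → 8000 — 2 1/3 stops lower (darker).
Net: +1 2/3 +1 2/3 −2 1/3 = +1 stop.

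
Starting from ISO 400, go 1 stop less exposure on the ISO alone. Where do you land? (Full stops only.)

ISO: 400 → 200 — 1 stop lower (darker).

ISO 200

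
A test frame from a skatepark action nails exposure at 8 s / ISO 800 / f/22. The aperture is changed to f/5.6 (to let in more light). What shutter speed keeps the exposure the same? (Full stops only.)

1/2s

Aperture: f/22 → f/16 → f/11 → f/8 → f/5.6 — 4 stops larger aperture (brighter).
Need 4 stops darker from the shutter speed: 8 → 4 → 2 → 1 → 1/2.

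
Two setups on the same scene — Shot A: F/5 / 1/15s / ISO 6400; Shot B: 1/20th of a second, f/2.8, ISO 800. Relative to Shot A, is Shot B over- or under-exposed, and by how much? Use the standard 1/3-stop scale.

1 2/3 stops darker

Aperture: f/5 → f/4.5 → f/4 → f/3.5 → f/3.2 → f/2.8 — 1 2/3 stops larger aperture (brighter).
Shutter speed: 1/15 → 1/20 — 1/3 stop faster (darker).
ISO: 6400 → 5000 → 4000 → 3200 → 2500 → 2000 → 1600 → 1250 → 1000 → 800 — 3 stops dropped (darker).
Net: +1 2/3 −1/3 −3 = −1 2/3 stops.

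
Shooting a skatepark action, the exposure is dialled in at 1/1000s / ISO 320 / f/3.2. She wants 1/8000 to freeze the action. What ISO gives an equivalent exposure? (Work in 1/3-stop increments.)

ISO 2500

Shutter speed: 1/1000 → 1/1250 → 1/1600 → 1/2000 → 1/2500 → 1/3200 → 1/4000 → 1/5000 → 1/6400 → 1/8000 — 3 stops faster (darker).
Need 3 stops brighter from the ISO: 320 → 400 → 500 → 640 → 800 → 1000 → 1250 → 1600 → 2000 → 2500.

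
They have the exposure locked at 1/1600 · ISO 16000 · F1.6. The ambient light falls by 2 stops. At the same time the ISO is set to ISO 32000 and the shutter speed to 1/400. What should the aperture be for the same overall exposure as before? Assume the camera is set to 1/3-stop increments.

f/2.2

Scene light: 2 stops darker.
ISO: 16000 → 20000 → 25600 → 32000 — 1 stop raised (brighter).
Shutter speed: 1/1600 → 1/1250 → 1/1000 → 1/800 → 1/640 → 1/500 → 1/400 — 2 stops slower (brighter).
Net so far: 1 stop brighter. Aperture: f/1.6 → f/1.8 → f/2 → f/2.2.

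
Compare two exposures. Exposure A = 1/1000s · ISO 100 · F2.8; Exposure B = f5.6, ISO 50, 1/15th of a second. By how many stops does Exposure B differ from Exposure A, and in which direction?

Aperture: f/2.8 → f/4 → f/5.6 — 2 stops narrower (darker).
Shutter speed: 1/1000 → 1/500 → 1/250 → 1/125 → 1/60 → 1/30 → 1/15 — 6 stops slower (brighter).
ISO: 100 → 50 — 1 stop dropped (darker).
Net: −2 +6 −1 = +3 stops.

3 stops brighter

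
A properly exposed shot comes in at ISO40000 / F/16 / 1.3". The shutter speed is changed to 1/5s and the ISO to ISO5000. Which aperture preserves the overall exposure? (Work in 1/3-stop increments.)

Shutter speed: 1.3 → 1 → 0.8 → 0.6 → 0.5 → 0.4 → 0.3 → 1/4 → 1/5 — 2 2/3 stops faster (darker).
ISO: 40000 → 32000 → 25600 → 20000 → 16000 → 12800 → 10000 → 8000 → 6400 → 5000 — 3 stops dropped (darker).
Net change so far: 5 2/3 stops darker. Offset with the aperture: f/16 → f/14 → f/13 → f/11 → f/10 → f/9 → f/8 → f/7.1 → f/6.3 → f/5.6 → f/5 → f/4.5 → f/4 → f/3.5 → f/3.2 → f/2.8 → f/2.5 → f/2.2.

f/2.2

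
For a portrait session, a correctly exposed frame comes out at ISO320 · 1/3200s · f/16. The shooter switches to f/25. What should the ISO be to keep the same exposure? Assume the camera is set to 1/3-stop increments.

ISO 800

Aperture: f/16 → f/18 → f/20 → f/22 → f/25 — 1 1/3 stops stopped down (darker).
Need 1 1/3 stops brighter from the ISO: 320 → 400 → 500 → 640 → 800.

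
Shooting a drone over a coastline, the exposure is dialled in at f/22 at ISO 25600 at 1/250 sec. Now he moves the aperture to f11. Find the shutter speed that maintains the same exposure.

Aperture: f/22 → f/16 → f/11 — 2 stops wider (brighter).
Need 2 stops darker from the shutter speed: 1/250 → 1/500 → 1/1000.

1/1000s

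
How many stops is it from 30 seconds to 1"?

5 stops

30 → 15 → 8 → 4 → 2 → 1 — count the steps: 5 stops.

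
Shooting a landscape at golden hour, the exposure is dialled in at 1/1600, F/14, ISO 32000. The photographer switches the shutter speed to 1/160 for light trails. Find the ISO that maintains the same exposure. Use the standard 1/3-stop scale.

Shutter speed: 1/1600 → 1/1250 → 1/1000 → 1/800 → 1/640 → 1/500 → 1/400 → 1/320 → 1/250 → 1/200 → 1/160 — 3 1/3 stops slower (brighter).
Need 3 1/3 stops darker from the ISO: 32000 → 25600 → 20000 → 16000 → 12800 → 10000 → 8000 → 6400 → 5000 → 4000 → 3200.

ISO 3200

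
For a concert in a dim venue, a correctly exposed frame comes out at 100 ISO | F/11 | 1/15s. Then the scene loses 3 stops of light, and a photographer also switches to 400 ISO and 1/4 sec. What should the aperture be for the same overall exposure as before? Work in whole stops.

Scene light: 3 stops darker.
ISO: 100 → 200 → 400 — 2 stops higher (brighter).
Shutter speed: 1/15 → 1/8 → 1/4 — 2 stops slower (brighter).
Net so far: 1 stop brighter. Aperture: f/11 → f/16.

f/16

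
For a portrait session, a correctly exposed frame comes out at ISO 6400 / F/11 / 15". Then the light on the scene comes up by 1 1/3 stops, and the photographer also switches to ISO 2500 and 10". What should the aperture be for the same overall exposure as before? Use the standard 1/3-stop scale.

f/9

Scene light: 1 1/3 stops brighter.
ISO: 6400 → 5000 → 4000 → 3200 → 2500 — 1 1/3 stops lower (darker).
Shutter speed: 15 → 13 → 10 — 2/3 stop shorter (darker).
Net so far: 2/3 stop darker. Aperture: f/11 → f/10 → f/9.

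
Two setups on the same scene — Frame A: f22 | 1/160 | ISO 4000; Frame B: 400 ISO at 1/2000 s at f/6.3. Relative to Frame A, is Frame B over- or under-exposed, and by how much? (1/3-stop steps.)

Aperture: f/22 → f/20 → f/18 → f/16 → f/14 → f/13 → f/11 → f/10 → f/9 → f/8 → f/7.1 → f/6.3 — 3 2/3 stops opened up (brighter).
Shutter speed: 1/160 → 1/200 → 1/250 → 1/320 → 1/400 → 1/500 → 1/640 → 1/800 → 1/1000 → 1/1250 → 1/1600 → 1/2000 — 3 2/3 stops shorter (darker).
ISO: 4000 → 3200 → 2500 → 2000 → 1600 → 1250 → 1000 → 800 → 640 → 500 → 400 — 3 1/3 stops lower (darker).
Net: +3 2/3 −3 2/3 −3 1/3 = −3 1/3 stops.

3 1/3 stops darker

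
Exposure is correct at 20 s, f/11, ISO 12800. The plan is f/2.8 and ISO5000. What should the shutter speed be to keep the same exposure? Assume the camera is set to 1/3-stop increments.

3.2 s

Aperture: f/11 → f/10 → f/9 → f/8 → f/7.1 → f/6.3 → f/5.6 → f/5 → f/4.5 → f/4 → f/3.5 → f/3.2 → f/2.8 — 4 stops wider (brighter).
ISO: 12800 → 10000 → 8000 → 6400 → 5000 — 1 1/3 stops lower (darker).
Net change so far: 2 2/3 stops brighter. Offset with the shutter speed: 20 → 15 → 13 → 10 → 8 → 6 → 5 → 4 → 3.2.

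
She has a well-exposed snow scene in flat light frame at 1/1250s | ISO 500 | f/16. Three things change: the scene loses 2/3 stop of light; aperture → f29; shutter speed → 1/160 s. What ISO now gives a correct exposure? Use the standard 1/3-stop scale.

ISO 320

Scene light: 2/3 stop darker.
Aperture: f/16 → f/18 → f/20 → f/22 → f/25 → f/29 — 1 2/3 stops stopped down (darker).
Shutter speed: 1/1250 → 1/1000 → 1/800 → 1/640 → 1/500 → 1/400 → 1/320 → 1/250 → 1/200 → 1/160 — 3 stops slower (brighter).
Net so far: 2/3 stop brighter. ISO: 500 → 400 → 320.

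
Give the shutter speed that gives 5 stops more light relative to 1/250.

1/8s

Shutter speed: 1/250 → 1/125 → 1/60 → 1/30 → 1/15 → 1/8 — 5 stops longer (brighter).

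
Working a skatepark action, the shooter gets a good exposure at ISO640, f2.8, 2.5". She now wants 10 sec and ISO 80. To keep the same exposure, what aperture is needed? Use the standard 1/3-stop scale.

f/2

Shutter speed: 2.5 → 3.2 → 4 → 5 → 6 → 8 → 10 — 2 stops slower (brighter).
ISO: 640 → 500 → 400 → 320 → 250 → 200 → 160 → 125 → 100 → 80 — 3 stops lower (darker).
Net change so far: 1 stop darker. Offset with the aperture: f/2.8 → f/2.5 → f/2.2 → f/2.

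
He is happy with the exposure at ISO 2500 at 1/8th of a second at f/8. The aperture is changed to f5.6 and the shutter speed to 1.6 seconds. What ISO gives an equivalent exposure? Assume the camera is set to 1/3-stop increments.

Aperture: f/8 → f/7.1 → f/6.3 → f/5.6 — 1 stop larger aperture (brighter).
Shutter speed: 1/8 → 1/6 → 1/5 → 1/4 → 0.3 → 0.4 → 0.5 → 0.6 → 0.8 → 1 → 1.3 → 1.6 — 3 2/3 stops slower (brighter).
Net change so far: 4 2/3 stops brighter. Offset with the ISO: 2500 → 2000 → 1600 → 1250 → 1000 → 800 → 640 → 500 → 400 → 320 → 250 → 200 → 160 → 125 → 100.

ISO 100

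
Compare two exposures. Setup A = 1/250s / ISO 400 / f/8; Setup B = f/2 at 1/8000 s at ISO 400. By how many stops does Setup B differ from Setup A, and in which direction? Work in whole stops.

Aperture: f/8 → f/5.6 → f/4 → f/2.8 → f/2 — 4 stops wider (brighter).
Shutter speed: 1/250 → 1/500 → 1/1000 → 1/2000 → 1/4000 → 1/8000 — 5 stops faster (darker).
ISO: unchanged.
Net: +4 −5 = −1 stop.

1 stop darker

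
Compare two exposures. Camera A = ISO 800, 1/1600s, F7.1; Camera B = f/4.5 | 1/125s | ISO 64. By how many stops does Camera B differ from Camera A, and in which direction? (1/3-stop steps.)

1 1/3 stops brighter

Aperture: f/7.1 → f/6.3 → f/5.6 → f/5 → f/4.5 — 1 1/3 stops larger aperture (brighter).
Shutter speed: 1/1600 → 1/1250 → 1/1000 → 1/800 → 1/640 → 1/500 → 1/400 → 1/320 → 1/250 → 1/200 → 1/160 → 1/125 — 3 2/3 stops slower (brighter).
ISO: 800 → 640 → 500 → 400 → 320 → 250 → 200 → 160 → 125 → 100 → 80 → 64 — 3 2/3 stops dropped (darker).
Net: +1 1/3 +3 2/3 −3 2/3 = +1 1/3 stops.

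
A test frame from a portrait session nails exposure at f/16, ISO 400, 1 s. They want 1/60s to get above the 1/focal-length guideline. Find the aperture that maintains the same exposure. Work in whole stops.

Shutter speed: 1 → 1/2 → 1/4 → 1/8 → 1/15 → 1/30 → 1/60 — 6 stops faster (darker).
Need 6 stops brighter from the aperture: f/16 → f/11 → f/8 → f/5.6 → f/4 → f/2.8 → f/2.

f/2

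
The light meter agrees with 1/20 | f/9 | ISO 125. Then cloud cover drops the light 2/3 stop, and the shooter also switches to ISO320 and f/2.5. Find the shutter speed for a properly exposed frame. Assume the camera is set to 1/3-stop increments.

1/400s

Scene light: 2/3 stop darker.
ISO: 125 → 160 → 200 → 250 → 320 — 1 1/3 stops raised (brighter).
Aperture: f/9 → f/8 → f/7.1 → f/6.3 → f/5.6 → f/5 → f/4.5 → f/4 → f/3.5 → f/3.2 → f/2.8 → f/2.5 — 3 2/3 stops larger aperture (brighter).
Net so far: 4 1/3 stops brighter. Shutter speed: 1/20 → 1/25 → 1/30 → 1/40 → 1/50 → 1/60 → 1/80 → 1/100 → 1/125 → 1/160 → 1/200 → 1/250 → 1/320 → 1/400.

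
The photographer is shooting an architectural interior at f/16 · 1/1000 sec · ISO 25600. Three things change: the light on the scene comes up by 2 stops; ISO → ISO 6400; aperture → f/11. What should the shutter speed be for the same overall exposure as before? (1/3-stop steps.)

1/2000s

Scene light: 2 stops brighter.
ISO: 25600 → 20000 → 16000 → 12800 → 10000 → 8000 → 6400 — 2 stops lower (darker).
Aperture: f/16 → f/14 → f/13 → f/11 — 1 stop opened up (brighter).
Net so far: 1 stop brighter. Shutter speed: 1/1000 → 1/1250 → 1/1600 → 1/2000.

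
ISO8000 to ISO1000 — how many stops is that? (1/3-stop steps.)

3 stops

8000 → 6400 → 5000 → 4000 → 3200 → 2500 → 2000 → 1600 → 1250 → 1000 — count the steps: 9 third-stops = 3 stops.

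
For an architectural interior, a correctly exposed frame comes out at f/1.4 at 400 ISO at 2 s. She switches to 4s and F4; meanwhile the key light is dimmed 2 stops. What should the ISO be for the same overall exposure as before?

ISO 6400

Scene light: 2 stops darker.
Shutter speed: 2 → 4 — 1 stop longer (brighter).
Aperture: f/1.4 → f/2 → f/2.8 → f/4 — 3 stops narrower (darker).
Net so far: 4 stops darker. ISO: 400 → 800 → 1600 → 3200 → 6400.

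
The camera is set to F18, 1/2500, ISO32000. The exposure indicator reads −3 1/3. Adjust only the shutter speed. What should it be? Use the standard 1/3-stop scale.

Underexposed by 3 1/3 stops → need 3 1/3 stops brighter.
Shutter speed: 1/2500 → 1/2000 → 1/1600 → 1/1250 → 1/1000 → 1/800 → 1/640 → 1/500 → 1/400 → 1/320 → 1/250.

1/250s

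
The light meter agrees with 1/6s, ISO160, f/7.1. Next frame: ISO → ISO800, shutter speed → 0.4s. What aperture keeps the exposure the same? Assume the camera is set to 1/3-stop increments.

ISO: 160 → 200 → 250 → 320 → 400 → 500 → 640 → 800 — 2 1/3 stops higher (brighter).
Shutter speed: 1/6 → 1/5 → 1/4 → 0.3 → 0.4 — 1 1/3 stops slower (brighter).
Net change so far: 3 2/3 stops brighter. Offset with the aperture: f/7.1 → f/8 → f/9 → f/10 → f/11 → f/13 → f/14 → f/16 → f/18 → f/20 → f/22 → f/25.

f/25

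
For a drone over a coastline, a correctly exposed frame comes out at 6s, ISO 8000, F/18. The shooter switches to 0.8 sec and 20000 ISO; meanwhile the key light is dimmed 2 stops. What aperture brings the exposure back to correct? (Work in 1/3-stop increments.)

f/5

Scene light: 2 stops darker.
Shutter speed: 6 → 5 → 4 → 3.2 → 2.5 → 2 → 1.6 → 1.3 → 1 → 0.8 — 3 stops faster (darker).
ISO: 8000 → 10000 → 12800 → 16000 → 20000 — 1 1/3 stops raised (brighter).
Net so far: 3 2/3 stops darker. Aperture: f/18 → f/16 → f/14 → f/13 → f/11 → f/10 → f/9 → f/8 → f/7.1 → f/6.3 → f/5.6 → f/5.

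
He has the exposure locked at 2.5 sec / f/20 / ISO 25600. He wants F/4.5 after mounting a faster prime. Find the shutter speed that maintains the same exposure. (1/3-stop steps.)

Aperture: f/20 → f/18 → f/16 → f/14 → f/13 → f/11 → f/10 → f/9 → f/8 → f/7.1 → f/6.3 → f/5.6 → f/5 → f/4.5 — 4 1/3 stops larger aperture (brighter).
Need 4 1/3 stops darker from the shutter speed: 2.5 → 2 → 1.6 → 1.3 → 1 → 0.8 → 0.6 → 0.5 → 0.4 → 0.3 → 1/4 → 1/5 → 1/6 → 1/8.

1/8s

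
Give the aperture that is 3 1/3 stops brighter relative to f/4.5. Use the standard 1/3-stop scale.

Aperture: f/4.5 → f/4 → f/3.5 → f/3.2 → f/2.8 → f/2.5 → f/2.2 → f/2 → f/1.8 → f/1.6 → f/1.4 — 3 1/3 stops opened up (brighter).

f/1.4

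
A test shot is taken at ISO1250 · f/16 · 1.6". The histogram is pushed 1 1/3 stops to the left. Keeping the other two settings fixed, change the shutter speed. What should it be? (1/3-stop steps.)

4 s

Underexposed by 1 1/3 stops → need 1 1/3 stops brighter.
Shutter speed: 1.6 → 2 → 2.5 → 3.2 → 4.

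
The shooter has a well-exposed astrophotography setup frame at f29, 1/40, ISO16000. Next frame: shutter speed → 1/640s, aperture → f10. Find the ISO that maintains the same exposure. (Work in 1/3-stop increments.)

Shutter speed: 1/40 → 1/50 → 1/60 → 1/80 → 1/100 → 1/125 → 1/160 → 1/200 → 1/250 → 1/320 → 1/400 → 1/500 → 1/640 — 4 stops faster (darker).
Aperture: f/29 → f/25 → f/22 → f/20 → f/18 → f/16 → f/14 → f/13 → f/11 → f/10 — 3 stops opened up (brighter).
Net change so far: 1 stop darker. Offset with the ISO: 16000 → 20000 → 25600 → 32000.

ISO 32000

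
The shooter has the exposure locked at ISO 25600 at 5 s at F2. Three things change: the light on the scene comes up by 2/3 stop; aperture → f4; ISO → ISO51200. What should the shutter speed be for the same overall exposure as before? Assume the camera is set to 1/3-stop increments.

6 s

Scene light: 2/3 stop brighter.
Aperture: f/2 → f/2.2 → f/2.5 → f/2.8 → f/3.2 → f/3.5 → f/4 — 2 stops narrower (darker).
ISO: 25600 → 32000 → 40000 → 51200 — 1 stop higher (brighter).
Net so far: 1/3 stop darker. Shutter speed: 5 → 6.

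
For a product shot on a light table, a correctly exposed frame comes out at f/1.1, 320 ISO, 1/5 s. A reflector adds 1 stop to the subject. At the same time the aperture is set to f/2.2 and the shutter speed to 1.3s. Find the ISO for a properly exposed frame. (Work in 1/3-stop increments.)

ISO 100

Scene light: 1 stop brighter.
Aperture: f/1.1 → f/1.2 → f/1.4 → f/1.6 → f/1.8 → f/2 → f/2.2 — 2 stops smaller aperture (darker).
Shutter speed: 1/5 → 1/4 → 0.3 → 0.4 → 0.5 → 0.6 → 0.8 → 1 → 1.3 — 2 2/3 stops longer (brighter).
Net so far: 1 2/3 stops brighter. ISO: 320 → 250 → 200 → 160 → 125 → 100.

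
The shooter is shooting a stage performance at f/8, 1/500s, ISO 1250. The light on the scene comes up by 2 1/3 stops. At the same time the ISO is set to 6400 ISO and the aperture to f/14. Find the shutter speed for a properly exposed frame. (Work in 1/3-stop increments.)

1/4000s

Scene light: 2 1/3 stops brighter.
ISO: 1250 → 1600 → 2000 → 2500 → 3200 → 4000 → 5000 → 6400 — 2 1/3 stops higher (brighter).
Aperture: f/8 → f/9 → f/10 → f/11 → f/13 → f/14 — 1 2/3 stops smaller aperture (darker).
Net so far: 3 stops brighter. Shutter speed: 1/500 → 1/640 → 1/800 → 1/1000 → 1/1250 → 1/1600 → 1/2000 → 1/2500 → 1/3200 → 1/4000.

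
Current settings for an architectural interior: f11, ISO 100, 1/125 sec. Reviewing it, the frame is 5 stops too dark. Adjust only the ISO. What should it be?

ISO 3200

Underexposed by 5 stops → need 5 stops brighter.
ISO: 100 → 200 → 400 → 800 → 1600 → 3200.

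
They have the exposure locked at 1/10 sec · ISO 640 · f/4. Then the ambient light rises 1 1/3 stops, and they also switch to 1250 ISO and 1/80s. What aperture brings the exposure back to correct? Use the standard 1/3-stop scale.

f/3.2

Scene light: 1 1/3 stops brighter.
ISO: 640 → 800 → 1000 → 1250 — 1 stop raised (brighter).
Shutter speed: 1/10 → 1/13 → 1/15 → 1/20 → 1/25 → 1/30 → 1/40 → 1/50 → 1/60 → 1/80 — 3 stops faster (darker).
Net so far: 2/3 stop darker. Aperture: f/4 → f/3.5 → f/3.2.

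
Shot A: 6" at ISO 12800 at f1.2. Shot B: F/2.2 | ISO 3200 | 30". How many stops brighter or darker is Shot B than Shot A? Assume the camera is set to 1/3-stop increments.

Aperture: f/1.2 → f/1.4 → f/1.6 → f/1.8 → f/2 → f/2.2 — 1 2/3 stops stopped down (darker).
Shutter speed: 6 → 8 → 10 → 13 → 15 → 20 → 25 → 30 — 2 1/3 stops slower (brighter).
ISO: 12800 → 10000 → 8000 → 6400 → 5000 → 4000 → 3200 — 2 stops lower (darker).
Net: −1 2/3 +2 1/3 −2 = −1 1/3 stops.

1 1/3 stops darker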